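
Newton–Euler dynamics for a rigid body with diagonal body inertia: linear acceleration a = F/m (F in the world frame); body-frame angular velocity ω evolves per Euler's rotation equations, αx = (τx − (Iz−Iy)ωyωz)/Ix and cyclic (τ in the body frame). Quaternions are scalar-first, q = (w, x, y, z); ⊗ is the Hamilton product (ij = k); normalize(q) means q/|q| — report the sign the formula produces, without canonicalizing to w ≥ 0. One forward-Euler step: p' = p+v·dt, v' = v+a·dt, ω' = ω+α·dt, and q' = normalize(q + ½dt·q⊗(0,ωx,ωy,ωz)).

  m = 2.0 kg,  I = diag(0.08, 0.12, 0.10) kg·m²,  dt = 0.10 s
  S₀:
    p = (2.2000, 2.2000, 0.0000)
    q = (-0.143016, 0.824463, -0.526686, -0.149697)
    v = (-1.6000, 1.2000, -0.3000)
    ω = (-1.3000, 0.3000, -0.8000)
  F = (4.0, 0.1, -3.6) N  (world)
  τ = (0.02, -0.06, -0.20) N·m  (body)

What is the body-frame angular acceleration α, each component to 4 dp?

α = (0.1900, -0.3267, -1.8440)

ω×(Iω) gyroscopic = (0.0048, -0.0208, -0.0156)
angular accel α = (0.1900, -0.3267, -1.8440)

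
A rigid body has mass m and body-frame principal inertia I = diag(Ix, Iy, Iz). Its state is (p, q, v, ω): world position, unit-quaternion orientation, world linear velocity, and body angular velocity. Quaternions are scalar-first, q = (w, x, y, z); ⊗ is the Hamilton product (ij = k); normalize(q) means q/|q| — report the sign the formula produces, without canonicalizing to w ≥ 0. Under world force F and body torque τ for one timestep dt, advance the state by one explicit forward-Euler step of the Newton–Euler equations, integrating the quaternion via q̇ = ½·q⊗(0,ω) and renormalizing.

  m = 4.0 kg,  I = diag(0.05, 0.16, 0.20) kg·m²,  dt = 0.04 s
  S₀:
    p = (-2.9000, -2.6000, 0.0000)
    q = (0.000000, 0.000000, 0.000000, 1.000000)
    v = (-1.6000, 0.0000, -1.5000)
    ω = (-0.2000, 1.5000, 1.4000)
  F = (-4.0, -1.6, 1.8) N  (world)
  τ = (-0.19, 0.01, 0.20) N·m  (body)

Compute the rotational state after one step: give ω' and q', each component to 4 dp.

ω' = (-0.4192, 1.4920, 1.4466)
q' = (-0.0280, -0.0300, -0.0040, 0.9992)

precession coupling ω×(Iω) = (0.0840, 0.0420, -0.0330)
α = I⁻¹(τ − ω×Iω) = (-5.4800, -0.2000, 1.1650)
ω' = ω + α·dt = (-0.4192, 1.4920, 1.4466)
2q̇ = q⊗(0,ω) = (-1.4000000, -1.5000000, -0.2000000, 0.0000000)
q + ½dt·q⊗(0,ω), renormalized = (-0.0280, -0.0300, -0.0040, 0.9992)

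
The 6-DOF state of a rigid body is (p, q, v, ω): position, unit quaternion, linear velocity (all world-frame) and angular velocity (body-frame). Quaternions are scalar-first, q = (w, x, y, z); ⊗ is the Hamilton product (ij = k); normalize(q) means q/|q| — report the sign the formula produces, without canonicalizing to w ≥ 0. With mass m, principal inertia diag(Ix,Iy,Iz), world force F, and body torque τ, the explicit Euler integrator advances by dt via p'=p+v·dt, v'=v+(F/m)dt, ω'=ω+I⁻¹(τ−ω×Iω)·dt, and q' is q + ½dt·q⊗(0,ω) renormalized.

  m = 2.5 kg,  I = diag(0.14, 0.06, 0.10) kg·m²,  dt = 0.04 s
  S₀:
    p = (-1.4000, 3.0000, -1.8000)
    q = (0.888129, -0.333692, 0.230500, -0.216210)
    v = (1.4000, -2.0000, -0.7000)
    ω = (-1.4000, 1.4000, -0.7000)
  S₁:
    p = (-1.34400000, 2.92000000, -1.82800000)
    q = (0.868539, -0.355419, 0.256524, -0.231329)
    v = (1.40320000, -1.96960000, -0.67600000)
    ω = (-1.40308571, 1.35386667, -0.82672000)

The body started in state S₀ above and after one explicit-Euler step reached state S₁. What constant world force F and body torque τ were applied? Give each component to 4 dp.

v₁ − v₀ = (0.00320000, 0.03040000, 0.02400000)
applied force F = (0.2000, 1.9000, 1.5000)
ω₁ − ω₀ = (-0.00308571, -0.04613333, -0.12672000)
ω₀×(Iω₀) = (-0.0392, 0.0392, 0.1568)
applied torque τ = (-0.0500, -0.0300, -0.1600)

F = (0.2000, 1.9000, 1.5000)
τ = (-0.0500, -0.0300, -0.1600)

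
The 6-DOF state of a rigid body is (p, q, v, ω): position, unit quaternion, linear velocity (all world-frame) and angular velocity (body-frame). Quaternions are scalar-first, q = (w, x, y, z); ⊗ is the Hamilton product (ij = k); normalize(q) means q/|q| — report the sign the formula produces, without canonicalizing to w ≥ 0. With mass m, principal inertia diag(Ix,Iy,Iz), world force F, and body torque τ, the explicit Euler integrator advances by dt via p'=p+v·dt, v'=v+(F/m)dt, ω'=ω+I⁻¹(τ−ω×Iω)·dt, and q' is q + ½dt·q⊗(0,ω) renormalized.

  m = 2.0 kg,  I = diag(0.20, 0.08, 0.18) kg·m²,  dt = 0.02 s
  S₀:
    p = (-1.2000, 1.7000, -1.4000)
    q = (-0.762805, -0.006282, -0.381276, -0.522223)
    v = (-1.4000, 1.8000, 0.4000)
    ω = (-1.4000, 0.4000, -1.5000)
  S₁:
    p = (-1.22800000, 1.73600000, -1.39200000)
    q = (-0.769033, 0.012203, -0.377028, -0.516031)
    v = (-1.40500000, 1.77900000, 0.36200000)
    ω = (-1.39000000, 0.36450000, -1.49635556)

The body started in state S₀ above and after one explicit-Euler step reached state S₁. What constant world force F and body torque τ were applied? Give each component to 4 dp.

v₁ − v₀ = (-0.00500000, -0.02100000, -0.03800000)
applied force F = (-0.5000, -2.1000, -3.8000)
rate change Δω = (0.01000000, -0.03550000, 0.00364444)
I·α + gyro = (0.0400, -0.1000, 0.1000)

F = (-0.5000, -2.1000, -3.8000)
τ = (0.0400, -0.1000, 0.1000)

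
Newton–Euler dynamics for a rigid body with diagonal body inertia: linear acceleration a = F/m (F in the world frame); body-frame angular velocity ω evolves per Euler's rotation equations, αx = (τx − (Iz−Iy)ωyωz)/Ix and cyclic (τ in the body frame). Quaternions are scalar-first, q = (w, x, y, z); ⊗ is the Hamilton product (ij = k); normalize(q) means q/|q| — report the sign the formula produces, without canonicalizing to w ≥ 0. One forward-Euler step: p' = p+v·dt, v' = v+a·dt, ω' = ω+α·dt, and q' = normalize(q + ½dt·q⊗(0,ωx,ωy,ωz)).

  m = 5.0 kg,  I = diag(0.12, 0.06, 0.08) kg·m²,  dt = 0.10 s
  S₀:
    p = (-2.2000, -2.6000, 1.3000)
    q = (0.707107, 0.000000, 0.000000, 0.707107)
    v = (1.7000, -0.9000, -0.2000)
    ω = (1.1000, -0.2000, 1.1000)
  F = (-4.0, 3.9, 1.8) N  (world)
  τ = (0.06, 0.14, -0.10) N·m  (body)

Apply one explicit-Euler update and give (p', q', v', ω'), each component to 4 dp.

gyro term ω×Iω = (-0.0044, 0.0484, 0.0132)
α = I⁻¹(τ − ω×Iω) = (0.5367, 1.5267, -1.4150)
ω' = ω + α·dt = (1.1537, -0.0473, 0.9585)
Hamilton product q⊗(0,ω) = (-0.7778177, 0.9192391, 0.6363963, 0.7778177)
q' = normalize(q + ½dt·q⊗(0,ω)) = (0.6662, 0.0458, 0.0317, 0.7437)
a = (-0.8000, 0.7800, 0.3600)
p' = p + v·dt = (-2.0300, -2.6900, 1.2800)
v + (F/m)dt = (1.6200, -0.8220, -0.1640)

p' = (-2.0300, -2.6900, 1.2800)
q' = (0.6662, 0.0458, 0.0317, 0.7437)
v' = (1.6200, -0.8220, -0.1640)
ω' = (1.1537, -0.0473, 0.9585)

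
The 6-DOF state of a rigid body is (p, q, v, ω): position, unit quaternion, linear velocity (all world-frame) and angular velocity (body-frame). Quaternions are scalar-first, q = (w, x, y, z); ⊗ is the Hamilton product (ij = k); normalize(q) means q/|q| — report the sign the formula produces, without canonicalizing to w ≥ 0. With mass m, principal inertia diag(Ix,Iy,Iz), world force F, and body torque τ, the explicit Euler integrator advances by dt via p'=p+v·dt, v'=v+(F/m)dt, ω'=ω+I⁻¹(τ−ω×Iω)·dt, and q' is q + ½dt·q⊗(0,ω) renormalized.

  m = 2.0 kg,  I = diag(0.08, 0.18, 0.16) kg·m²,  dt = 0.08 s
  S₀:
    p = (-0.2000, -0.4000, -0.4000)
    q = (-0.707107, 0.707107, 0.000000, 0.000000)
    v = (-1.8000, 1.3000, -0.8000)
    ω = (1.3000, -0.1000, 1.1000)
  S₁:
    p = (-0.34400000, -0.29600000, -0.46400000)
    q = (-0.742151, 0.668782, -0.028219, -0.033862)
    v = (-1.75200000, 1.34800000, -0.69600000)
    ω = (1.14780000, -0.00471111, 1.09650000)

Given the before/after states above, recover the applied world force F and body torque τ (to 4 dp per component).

ω₁ − ω₀ = (-0.15220000, 0.09528889, -0.00350000)
precession coupling = (0.0022, -0.1144, -0.0130)
I·α + gyro = (-0.1500, 0.1000, -0.0200)
Δv = v₁−v₀ = (0.04800000, 0.04800000, 0.10400000)
m·(v₁−v₀)/dt = (1.2000, 1.2000, 2.6000)

F = (1.2000, 1.2000, 2.6000)
τ = (-0.1500, 0.1000, -0.0200)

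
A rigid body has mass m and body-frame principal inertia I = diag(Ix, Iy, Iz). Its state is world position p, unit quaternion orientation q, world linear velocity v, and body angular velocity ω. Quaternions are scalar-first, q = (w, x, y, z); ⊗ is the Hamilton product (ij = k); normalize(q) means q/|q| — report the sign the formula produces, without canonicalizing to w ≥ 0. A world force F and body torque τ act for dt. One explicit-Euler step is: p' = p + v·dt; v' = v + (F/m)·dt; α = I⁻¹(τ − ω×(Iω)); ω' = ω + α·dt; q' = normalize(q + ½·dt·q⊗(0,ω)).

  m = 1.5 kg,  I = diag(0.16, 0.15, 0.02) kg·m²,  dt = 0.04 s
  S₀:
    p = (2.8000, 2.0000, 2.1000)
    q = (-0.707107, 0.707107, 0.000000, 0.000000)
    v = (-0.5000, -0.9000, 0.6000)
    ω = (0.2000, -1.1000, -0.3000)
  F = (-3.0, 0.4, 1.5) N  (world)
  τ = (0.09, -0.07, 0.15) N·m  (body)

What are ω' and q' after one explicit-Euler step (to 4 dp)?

α = I⁻¹(τ − ω×Iω) = (0.8306, -0.4107, 7.3900)
new body rate ω' = (0.2332, -1.1164, -0.0044)
Hamilton product q⊗(0,ω) = (-0.1414214, -0.1414214, 0.9899498, -0.5656856)
q' = normalize(q + ½dt·q⊗(0,ω)) = (-0.7097, 0.7041, 0.0198, -0.0113)

ω' = (0.2332, -1.1164, -0.0044)
q' = (-0.7097, 0.7041, 0.0198, -0.0113)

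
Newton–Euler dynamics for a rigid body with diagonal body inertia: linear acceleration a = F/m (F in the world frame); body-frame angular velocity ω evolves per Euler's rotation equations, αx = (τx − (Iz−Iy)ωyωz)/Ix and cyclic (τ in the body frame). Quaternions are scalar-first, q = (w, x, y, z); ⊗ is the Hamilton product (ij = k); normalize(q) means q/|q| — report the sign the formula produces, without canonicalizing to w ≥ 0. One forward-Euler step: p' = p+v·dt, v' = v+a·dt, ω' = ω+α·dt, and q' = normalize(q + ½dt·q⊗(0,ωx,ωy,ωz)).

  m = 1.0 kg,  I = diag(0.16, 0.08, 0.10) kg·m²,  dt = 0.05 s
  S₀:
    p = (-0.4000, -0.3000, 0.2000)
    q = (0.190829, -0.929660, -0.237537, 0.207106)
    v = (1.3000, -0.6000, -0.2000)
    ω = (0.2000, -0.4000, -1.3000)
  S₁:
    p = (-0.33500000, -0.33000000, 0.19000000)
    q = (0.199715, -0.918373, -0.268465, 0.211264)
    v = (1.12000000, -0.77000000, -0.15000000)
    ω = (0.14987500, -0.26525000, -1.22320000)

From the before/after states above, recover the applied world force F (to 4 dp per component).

Δv = v₁−v₀ = (-0.18000000, -0.17000000, 0.05000000)
F = m·Δv/dt = (-3.6000, -3.4000, 1.0000)

F = (-3.6000, -3.4000, 1.0000)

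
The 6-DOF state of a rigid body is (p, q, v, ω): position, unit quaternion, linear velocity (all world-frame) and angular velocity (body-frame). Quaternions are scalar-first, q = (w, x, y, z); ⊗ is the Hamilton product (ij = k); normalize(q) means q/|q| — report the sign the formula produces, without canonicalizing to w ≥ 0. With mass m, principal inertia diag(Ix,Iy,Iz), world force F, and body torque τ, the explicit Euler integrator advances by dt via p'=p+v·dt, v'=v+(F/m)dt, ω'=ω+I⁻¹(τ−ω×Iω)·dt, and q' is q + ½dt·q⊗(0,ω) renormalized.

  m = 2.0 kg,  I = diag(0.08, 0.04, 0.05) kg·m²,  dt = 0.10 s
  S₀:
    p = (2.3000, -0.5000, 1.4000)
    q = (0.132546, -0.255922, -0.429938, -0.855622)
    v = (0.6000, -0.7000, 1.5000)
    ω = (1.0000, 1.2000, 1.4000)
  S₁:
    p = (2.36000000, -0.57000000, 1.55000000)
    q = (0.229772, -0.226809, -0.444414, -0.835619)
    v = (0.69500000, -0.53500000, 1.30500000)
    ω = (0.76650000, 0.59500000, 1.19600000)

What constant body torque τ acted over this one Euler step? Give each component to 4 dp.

ω₁ − ω₀ = (-0.23350000, -0.60500000, -0.20400000)
ω₀×(Iω₀) = (0.0168, 0.0420, -0.0480)
I·α + gyro = (-0.1700, -0.2000, -0.1500)

τ = (-0.1700, -0.2000, -0.1500)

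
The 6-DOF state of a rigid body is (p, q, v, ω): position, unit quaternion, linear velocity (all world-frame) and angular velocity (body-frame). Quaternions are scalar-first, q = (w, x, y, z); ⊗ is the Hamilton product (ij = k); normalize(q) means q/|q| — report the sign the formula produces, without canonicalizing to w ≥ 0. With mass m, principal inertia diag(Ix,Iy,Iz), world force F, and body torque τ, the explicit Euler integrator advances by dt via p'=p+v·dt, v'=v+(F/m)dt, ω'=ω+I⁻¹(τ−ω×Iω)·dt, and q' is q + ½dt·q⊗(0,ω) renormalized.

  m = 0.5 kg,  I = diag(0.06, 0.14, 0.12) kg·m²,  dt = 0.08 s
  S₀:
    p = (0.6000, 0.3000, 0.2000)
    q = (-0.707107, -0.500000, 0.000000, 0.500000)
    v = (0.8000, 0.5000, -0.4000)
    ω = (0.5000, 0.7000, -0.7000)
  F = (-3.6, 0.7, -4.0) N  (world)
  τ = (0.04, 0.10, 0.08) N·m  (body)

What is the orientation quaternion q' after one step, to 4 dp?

q' = (-0.6824, -0.5276, -0.0238, 0.5053)

q⊗(0,ω) = (0.6000000, -0.7035535, -0.5949749, 0.1449749)
q + ½dt·q⊗(0,ω), renormalized = (-0.6824, -0.5276, -0.0238, 0.5053)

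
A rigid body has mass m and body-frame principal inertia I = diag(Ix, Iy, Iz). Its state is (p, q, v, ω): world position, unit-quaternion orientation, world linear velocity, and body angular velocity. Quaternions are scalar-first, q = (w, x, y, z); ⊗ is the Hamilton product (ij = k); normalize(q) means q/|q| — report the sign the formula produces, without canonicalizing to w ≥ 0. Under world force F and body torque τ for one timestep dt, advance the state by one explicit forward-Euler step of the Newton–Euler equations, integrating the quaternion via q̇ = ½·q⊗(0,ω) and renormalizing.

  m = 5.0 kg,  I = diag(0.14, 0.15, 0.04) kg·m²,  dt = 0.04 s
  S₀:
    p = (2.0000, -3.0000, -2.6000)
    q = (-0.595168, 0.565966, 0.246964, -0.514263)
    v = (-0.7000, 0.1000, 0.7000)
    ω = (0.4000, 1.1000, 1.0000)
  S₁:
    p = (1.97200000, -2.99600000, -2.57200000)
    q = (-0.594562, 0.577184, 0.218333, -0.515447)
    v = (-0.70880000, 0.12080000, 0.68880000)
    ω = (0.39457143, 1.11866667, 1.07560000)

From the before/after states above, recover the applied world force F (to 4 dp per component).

F = (-1.1000, 2.6000, -1.4000)

v₁ − v₀ = (-0.00880000, 0.02080000, -0.01120000)
applied force F = (-1.1000, 2.6000, -1.4000)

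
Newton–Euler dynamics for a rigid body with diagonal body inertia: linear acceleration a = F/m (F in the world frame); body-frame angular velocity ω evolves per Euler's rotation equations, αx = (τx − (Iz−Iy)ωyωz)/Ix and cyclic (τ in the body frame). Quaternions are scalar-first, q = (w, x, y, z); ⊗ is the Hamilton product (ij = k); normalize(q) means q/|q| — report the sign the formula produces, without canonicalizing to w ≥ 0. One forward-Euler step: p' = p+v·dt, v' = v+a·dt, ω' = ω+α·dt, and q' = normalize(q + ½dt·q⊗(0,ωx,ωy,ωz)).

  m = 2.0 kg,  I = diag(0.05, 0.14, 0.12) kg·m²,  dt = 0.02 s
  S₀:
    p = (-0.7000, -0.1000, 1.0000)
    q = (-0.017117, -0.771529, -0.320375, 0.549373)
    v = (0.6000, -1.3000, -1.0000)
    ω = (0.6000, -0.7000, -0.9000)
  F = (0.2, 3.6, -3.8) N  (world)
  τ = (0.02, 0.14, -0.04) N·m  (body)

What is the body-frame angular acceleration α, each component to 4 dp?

α = (0.6520, 0.7300, -0.0183)

precession coupling ω×(Iω) = (-0.0126, 0.0378, -0.0378)
(τ − ω×Iω)/I = (0.6520, 0.7300, -0.0183)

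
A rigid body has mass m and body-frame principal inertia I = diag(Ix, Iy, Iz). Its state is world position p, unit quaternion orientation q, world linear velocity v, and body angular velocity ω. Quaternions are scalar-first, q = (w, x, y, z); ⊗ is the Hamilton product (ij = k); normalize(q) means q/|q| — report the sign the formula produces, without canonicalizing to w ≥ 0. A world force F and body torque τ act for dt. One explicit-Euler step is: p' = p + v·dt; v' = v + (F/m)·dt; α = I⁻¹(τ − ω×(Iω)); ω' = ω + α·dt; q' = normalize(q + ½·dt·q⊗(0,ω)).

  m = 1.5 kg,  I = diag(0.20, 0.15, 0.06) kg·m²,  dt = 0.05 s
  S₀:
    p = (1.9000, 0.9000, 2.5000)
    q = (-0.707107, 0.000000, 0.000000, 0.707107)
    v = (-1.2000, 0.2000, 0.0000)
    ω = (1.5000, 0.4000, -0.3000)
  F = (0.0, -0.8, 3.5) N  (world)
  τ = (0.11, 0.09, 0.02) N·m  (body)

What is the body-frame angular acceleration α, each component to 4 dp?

α = (0.4960, 1.0200, 0.8333)

gyro term ω×Iω = (0.0108, -0.0630, -0.0300)
angular accel α = (0.4960, 1.0200, 0.8333)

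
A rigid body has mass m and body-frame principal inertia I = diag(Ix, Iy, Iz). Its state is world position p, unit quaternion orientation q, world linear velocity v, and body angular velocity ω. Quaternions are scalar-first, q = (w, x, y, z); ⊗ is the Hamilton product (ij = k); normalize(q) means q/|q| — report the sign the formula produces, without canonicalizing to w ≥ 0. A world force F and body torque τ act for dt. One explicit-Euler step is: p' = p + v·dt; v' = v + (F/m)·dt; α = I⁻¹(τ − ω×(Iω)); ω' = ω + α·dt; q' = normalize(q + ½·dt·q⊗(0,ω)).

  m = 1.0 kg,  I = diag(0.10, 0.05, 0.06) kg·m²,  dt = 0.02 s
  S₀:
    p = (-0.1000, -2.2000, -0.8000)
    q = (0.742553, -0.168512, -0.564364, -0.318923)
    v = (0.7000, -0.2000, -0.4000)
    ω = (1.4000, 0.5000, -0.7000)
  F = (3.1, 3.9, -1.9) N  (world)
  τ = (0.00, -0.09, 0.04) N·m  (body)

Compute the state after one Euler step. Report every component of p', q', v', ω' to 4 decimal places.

linear accel F/m = (3.1000, 3.9000, -1.9000)
new position p' = (-0.0860, -2.2040, -0.8080)
v' = v + a·dt = (0.7620, -0.1220, -0.4380)
gyro term ω×Iω = (-0.0035, -0.0392, -0.0350)
α = I⁻¹(τ − ω×Iω) = (0.0350, -1.0160, 1.2500)
ω + α·dt = (1.4007, 0.4797, -0.6750)
Hamilton product q⊗(0,ω) = (0.2948527, 1.5940905, -0.1931741, 0.1860665)
updated quaternion q' = (0.7454, -0.1526, -0.5662, -0.3170)

p' = (-0.0860, -2.2040, -0.8080)
q' = (0.7454, -0.1526, -0.5662, -0.3170)
v' = (0.7620, -0.1220, -0.4380)
ω' = (1.4007, 0.4797, -0.6750)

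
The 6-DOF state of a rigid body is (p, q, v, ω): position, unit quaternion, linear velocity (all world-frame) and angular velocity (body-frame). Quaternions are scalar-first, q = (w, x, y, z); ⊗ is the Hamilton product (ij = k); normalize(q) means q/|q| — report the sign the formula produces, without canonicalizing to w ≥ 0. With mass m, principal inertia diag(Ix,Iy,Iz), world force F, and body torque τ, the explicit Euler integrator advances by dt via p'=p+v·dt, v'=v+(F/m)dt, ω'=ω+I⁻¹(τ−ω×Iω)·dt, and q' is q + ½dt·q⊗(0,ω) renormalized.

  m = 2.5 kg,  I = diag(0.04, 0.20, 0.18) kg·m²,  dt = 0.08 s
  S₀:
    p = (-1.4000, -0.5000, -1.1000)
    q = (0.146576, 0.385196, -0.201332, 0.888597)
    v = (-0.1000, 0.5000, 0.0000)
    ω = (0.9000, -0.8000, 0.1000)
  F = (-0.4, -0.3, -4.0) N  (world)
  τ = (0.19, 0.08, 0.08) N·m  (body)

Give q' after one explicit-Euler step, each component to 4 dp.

q' = (0.1226, 0.4176, -0.1754, 0.8831)

q⊗(0,ω) = (-0.5966017, 0.8226628, 0.6439569, -0.1123004)
updated quaternion q' = (0.1226, 0.4176, -0.1754, 0.8831)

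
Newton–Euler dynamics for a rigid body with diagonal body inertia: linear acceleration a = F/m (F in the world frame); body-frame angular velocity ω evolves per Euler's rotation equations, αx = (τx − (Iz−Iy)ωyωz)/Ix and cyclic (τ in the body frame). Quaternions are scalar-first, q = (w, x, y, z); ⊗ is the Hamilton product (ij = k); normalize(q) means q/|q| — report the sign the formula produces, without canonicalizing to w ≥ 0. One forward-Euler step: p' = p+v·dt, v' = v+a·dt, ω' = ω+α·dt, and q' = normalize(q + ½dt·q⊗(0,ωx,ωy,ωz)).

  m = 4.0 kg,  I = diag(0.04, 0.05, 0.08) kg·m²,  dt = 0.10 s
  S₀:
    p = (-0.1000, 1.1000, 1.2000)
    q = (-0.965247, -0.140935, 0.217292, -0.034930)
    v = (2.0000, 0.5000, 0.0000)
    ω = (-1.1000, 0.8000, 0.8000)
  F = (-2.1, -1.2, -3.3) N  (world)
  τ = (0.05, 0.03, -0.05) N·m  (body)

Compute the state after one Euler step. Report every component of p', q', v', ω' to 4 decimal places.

ω×(Iω) gyroscopic = (0.0192, 0.0352, -0.0088)
(τ − ω×Iω)/I = (0.7700, -0.1040, -0.5150)
ω' = ω + α·dt = (-1.0230, 0.7896, 0.7485)
q⊗(0,ω) = (-0.3009181, 1.2635493, -0.6210266, -0.6459244)
q + ½dt·q⊗(0,ω), renormalized = (-0.9773, -0.0775, 0.1857, -0.0670)
a = (-0.5250, -0.3000, -0.8250)
p + v·dt = (0.1000, 1.1500, 1.2000)
v' = v + a·dt = (1.9475, 0.4700, -0.0825)

p' = (0.1000, 1.1500, 1.2000)
q' = (-0.9773, -0.0775, 0.1857, -0.0670)
v' = (1.9475, 0.4700, -0.0825)
ω' = (-1.0230, 0.7896, 0.7485)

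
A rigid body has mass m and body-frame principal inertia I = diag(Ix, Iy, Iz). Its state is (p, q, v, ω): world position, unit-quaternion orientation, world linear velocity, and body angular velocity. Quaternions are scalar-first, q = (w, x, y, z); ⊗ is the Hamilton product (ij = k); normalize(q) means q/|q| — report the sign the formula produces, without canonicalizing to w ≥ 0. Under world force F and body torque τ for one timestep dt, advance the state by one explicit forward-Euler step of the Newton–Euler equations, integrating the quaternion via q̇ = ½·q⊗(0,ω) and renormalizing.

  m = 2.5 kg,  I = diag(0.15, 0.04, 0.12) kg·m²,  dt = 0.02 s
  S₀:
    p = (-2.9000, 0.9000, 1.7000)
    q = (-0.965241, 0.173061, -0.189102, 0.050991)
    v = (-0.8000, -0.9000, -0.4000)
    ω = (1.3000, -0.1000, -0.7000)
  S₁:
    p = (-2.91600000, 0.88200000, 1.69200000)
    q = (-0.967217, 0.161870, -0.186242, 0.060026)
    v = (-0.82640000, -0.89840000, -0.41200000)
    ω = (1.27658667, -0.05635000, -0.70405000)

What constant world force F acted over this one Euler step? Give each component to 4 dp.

velocity change Δv = (-0.02640000, 0.00160000, -0.01200000)
applied force F = (-3.3000, 0.2000, -1.5000)

F = (-3.3000, 0.2000, -1.5000)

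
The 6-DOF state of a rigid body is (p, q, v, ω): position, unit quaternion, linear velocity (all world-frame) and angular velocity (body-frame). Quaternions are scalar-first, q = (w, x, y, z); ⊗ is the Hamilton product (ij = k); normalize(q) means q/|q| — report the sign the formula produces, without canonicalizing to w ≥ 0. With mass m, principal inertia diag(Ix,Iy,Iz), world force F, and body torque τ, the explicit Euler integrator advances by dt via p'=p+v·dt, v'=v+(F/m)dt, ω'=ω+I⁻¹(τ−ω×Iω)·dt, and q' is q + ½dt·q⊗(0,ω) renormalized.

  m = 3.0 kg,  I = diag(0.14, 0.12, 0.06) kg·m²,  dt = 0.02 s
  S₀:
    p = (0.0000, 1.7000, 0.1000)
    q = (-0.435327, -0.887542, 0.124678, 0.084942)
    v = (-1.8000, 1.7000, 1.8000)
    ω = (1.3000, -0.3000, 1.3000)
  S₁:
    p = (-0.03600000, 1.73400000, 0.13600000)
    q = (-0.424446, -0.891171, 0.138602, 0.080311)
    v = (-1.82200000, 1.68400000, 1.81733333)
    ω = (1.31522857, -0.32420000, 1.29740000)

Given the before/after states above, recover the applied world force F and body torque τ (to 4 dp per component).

F = (-3.3000, -2.4000, 2.6000)
τ = (0.1300, -0.0100, 0.0000)

ω₁ − ω₀ = (0.01522857, -0.02420000, -0.00260000)
gyro term ω₀×Iω₀ = (0.0234, 0.1352, 0.0078)
I·α + gyro = (0.1300, -0.0100, 0.0000)
velocity change Δv = (-0.02200000, -0.01600000, 0.01733333)
m·(v₁−v₀)/dt = (-3.3000, -2.4000, 2.6000)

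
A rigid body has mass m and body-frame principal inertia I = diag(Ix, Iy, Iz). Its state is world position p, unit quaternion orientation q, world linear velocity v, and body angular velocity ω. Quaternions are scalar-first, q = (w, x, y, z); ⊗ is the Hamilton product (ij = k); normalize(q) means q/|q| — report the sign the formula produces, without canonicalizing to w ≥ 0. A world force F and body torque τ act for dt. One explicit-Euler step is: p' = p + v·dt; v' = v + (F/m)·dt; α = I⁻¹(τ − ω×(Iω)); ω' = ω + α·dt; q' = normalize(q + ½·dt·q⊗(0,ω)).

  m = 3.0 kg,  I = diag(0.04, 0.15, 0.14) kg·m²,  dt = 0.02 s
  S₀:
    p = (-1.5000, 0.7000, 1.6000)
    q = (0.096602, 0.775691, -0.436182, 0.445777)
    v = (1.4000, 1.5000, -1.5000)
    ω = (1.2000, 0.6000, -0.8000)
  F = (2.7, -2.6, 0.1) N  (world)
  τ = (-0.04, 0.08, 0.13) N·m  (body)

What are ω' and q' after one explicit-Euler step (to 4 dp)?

α = I⁻¹(τ − ω×Iω) = (-1.1200, -0.1067, 0.3629)
ω + α·dt = (1.1776, 0.5979, -0.7927)
q⊗(0,ω) = (-0.3124984, 0.1974018, 1.2134464, 0.9115514)
updated quaternion q' = (0.0935, 0.7776, -0.4240, 0.4548)

ω' = (1.1776, 0.5979, -0.7927)
q' = (0.0935, 0.7776, -0.4240, 0.4548)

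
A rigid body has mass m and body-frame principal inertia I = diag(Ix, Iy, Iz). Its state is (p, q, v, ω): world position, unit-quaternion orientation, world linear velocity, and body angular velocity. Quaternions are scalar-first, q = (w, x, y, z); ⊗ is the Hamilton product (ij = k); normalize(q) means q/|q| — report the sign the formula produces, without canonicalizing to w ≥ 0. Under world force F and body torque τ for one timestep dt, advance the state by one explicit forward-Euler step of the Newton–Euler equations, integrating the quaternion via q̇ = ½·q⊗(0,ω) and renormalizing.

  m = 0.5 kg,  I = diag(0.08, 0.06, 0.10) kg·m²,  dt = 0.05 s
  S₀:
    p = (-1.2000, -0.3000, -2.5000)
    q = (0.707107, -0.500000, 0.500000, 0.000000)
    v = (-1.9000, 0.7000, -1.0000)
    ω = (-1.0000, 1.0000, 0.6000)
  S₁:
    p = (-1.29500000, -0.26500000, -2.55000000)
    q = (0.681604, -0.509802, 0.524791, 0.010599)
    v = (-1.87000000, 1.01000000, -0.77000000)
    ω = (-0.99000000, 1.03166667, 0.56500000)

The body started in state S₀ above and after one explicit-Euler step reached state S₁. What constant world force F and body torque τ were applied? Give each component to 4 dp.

ω₁ − ω₀ = (0.01000000, 0.03166667, -0.03500000)
τ = I·(Δω/dt) + ω₀×(Iω₀) = (0.0400, 0.0500, -0.0500)
v₁ − v₀ = (0.03000000, 0.31000000, 0.23000000)
m·(v₁−v₀)/dt = (0.3000, 3.1000, 2.3000)

F = (0.3000, 3.1000, 2.3000)
τ = (0.0400, 0.0500, -0.0500)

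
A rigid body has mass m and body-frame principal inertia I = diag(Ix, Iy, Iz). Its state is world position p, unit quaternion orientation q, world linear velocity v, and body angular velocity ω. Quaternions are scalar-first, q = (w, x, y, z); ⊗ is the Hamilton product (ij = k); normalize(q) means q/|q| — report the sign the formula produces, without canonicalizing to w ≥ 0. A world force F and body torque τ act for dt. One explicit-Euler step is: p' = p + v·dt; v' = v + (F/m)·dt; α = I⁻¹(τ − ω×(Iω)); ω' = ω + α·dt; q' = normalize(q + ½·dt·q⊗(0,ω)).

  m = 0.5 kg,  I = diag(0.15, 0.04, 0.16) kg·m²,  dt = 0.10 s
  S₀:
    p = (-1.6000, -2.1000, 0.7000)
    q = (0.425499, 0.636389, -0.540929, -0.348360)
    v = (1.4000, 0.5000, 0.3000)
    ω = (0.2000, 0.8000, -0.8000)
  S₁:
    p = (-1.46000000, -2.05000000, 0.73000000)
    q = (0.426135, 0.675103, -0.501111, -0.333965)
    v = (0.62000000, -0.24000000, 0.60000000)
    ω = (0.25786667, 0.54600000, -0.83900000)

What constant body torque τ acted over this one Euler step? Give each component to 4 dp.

rate change Δω = (0.05786667, -0.25400000, -0.03900000)
ω₀×(Iω₀) = (-0.0768, 0.0016, -0.0176)
τ = I·(Δω/dt) + ω₀×(Iω₀) = (0.0100, -0.1000, -0.0800)

τ = (0.0100, -0.1000, -0.0800)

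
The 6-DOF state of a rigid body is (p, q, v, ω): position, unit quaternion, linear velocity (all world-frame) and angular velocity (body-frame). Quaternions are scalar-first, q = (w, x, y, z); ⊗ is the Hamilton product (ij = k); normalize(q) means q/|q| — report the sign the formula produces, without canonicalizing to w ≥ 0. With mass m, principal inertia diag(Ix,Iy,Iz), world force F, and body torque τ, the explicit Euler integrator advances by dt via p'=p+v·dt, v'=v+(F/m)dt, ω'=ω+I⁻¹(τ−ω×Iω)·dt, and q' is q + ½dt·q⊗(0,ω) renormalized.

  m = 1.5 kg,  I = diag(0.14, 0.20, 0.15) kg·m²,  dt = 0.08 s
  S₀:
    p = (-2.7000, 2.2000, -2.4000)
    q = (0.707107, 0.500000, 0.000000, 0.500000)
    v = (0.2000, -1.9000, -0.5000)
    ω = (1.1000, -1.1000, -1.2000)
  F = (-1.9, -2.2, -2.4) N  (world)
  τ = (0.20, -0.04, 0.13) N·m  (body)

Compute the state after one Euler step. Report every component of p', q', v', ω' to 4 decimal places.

p' = (-2.6840, 2.0480, -2.4400)
q' = (0.7069, 0.5514, 0.0148, 0.4427)
v' = (0.0987, -2.0173, -0.6280)
ω' = (1.2520, -1.1213, -1.0919)

gyro term ω×Iω = (-0.0660, 0.0132, -0.0726)
(τ − ω×Iω)/I = (1.9000, -0.2660, 1.3507)
ω' = ω + α·dt = (1.2520, -1.1213, -1.0919)
Hamilton product q⊗(0,ω) = (0.0500000, 1.3278177, 0.3721823, -1.3985284)
q + ½dt·q⊗(0,ω), renormalized = (0.7069, 0.5514, 0.0148, 0.4427)
p' = p + v·dt = (-2.6840, 2.0480, -2.4400)
new velocity v' = (0.0987, -2.0173, -0.6280)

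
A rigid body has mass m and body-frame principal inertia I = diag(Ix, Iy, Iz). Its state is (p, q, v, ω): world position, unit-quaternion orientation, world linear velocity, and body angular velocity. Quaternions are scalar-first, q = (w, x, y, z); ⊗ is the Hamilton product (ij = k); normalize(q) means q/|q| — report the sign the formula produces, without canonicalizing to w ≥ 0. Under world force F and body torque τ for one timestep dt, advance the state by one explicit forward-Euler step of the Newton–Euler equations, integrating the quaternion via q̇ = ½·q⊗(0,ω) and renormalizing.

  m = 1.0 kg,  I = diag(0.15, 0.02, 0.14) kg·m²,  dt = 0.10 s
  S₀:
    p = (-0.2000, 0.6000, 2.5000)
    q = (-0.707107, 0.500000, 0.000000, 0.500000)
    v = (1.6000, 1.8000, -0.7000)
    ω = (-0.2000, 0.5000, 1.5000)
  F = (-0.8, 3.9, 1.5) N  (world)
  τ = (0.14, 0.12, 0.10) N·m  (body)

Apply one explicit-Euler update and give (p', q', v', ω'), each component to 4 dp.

p' = (-0.0400, 0.7800, 2.4300)
q' = (-0.7373, 0.4930, -0.0600, 0.4580)
v' = (1.5200, 2.1900, -0.5500)
ω' = (-0.1667, 1.1150, 1.5621)

precession coupling ω×(Iω) = (0.0900, -0.0030, 0.0130)
(τ − ω×Iω)/I = (0.3333, 6.1500, 0.6214)
ω + α·dt = (-0.1667, 1.1150, 1.5621)
Hamilton product q⊗(0,ω) = (-0.6500000, -0.1085786, -1.2035535, -0.8106605)
updated quaternion q' = (-0.7373, 0.4930, -0.0600, 0.4580)
linear accel F/m = (-0.8000, 3.9000, 1.5000)
p + v·dt = (-0.0400, 0.7800, 2.4300)
v + (F/m)dt = (1.5200, 2.1900, -0.5500)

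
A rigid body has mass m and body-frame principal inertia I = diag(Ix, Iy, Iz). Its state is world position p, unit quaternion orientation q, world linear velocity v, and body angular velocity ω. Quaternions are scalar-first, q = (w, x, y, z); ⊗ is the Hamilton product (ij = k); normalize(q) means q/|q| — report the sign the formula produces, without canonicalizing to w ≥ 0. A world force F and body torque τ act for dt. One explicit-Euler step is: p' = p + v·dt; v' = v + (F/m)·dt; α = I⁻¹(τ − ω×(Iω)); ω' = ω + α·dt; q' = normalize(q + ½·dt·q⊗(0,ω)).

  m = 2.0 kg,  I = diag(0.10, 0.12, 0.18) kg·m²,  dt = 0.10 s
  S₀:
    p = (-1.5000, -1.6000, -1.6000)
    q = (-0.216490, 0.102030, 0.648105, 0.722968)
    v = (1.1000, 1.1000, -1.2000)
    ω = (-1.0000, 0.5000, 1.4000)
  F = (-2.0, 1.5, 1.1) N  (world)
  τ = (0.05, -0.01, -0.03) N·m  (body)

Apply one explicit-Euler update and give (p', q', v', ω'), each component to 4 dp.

p' = (-1.3900, -1.4900, -1.7200)
q' = (-0.2771, 0.1396, 0.5970, 0.7398)
v' = (1.0000, 1.1750, -1.1450)
ω' = (-0.9920, 0.3983, 1.3889)

a = (-1.0000, 0.7500, 0.5500)
p' = p + v·dt = (-1.3900, -1.4900, -1.7200)
v + (F/m)dt = (1.0000, 1.1750, -1.1450)
angular accel α = (0.0800, -1.0167, -0.1111)
ω' = ω + α·dt = (-0.9920, 0.3983, 1.3889)
q⊗(0,ω) = (-1.2341777, 0.7623530, -0.9740550, 0.3960340)
q' = normalize(q + ½dt·q⊗(0,ω)) = (-0.2771, 0.1396, 0.5970, 0.7398)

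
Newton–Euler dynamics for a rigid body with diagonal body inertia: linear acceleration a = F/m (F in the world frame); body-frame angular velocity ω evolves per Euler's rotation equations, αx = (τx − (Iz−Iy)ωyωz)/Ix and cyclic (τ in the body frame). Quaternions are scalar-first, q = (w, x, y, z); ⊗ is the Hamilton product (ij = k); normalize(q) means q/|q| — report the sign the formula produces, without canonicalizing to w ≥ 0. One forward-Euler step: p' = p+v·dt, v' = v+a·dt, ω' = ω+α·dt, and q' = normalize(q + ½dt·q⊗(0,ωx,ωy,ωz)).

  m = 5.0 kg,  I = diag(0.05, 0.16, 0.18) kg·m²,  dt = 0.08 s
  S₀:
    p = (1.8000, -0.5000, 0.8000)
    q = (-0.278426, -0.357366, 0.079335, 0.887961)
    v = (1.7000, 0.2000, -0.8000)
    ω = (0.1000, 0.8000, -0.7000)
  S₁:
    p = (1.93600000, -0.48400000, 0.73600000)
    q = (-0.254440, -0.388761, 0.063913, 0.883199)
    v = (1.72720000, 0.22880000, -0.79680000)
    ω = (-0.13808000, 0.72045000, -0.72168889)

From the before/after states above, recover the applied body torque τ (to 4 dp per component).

τ = (-0.1600, -0.1500, -0.0400)

ω₁ − ω₀ = (-0.23808000, -0.07955000, -0.02168889)
applied torque τ = (-0.1600, -0.1500, -0.0400)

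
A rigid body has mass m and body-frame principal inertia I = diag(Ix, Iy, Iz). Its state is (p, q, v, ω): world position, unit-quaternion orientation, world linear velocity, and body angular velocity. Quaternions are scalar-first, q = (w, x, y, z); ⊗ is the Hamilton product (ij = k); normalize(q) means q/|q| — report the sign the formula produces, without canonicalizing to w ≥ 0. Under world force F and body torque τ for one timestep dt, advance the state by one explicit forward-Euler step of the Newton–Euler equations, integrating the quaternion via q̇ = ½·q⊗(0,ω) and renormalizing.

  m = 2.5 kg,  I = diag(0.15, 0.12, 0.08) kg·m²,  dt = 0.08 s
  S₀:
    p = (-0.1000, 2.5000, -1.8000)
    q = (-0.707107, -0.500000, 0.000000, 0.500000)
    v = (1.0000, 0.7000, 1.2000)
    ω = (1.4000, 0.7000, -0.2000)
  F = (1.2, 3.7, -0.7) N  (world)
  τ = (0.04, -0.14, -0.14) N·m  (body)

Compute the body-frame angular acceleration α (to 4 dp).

α = (0.2293, -1.0033, -1.3825)

ω×(Iω) gyroscopic = (0.0056, -0.0196, -0.0294)
α = I⁻¹(τ − ω×Iω) = (0.2293, -1.0033, -1.3825)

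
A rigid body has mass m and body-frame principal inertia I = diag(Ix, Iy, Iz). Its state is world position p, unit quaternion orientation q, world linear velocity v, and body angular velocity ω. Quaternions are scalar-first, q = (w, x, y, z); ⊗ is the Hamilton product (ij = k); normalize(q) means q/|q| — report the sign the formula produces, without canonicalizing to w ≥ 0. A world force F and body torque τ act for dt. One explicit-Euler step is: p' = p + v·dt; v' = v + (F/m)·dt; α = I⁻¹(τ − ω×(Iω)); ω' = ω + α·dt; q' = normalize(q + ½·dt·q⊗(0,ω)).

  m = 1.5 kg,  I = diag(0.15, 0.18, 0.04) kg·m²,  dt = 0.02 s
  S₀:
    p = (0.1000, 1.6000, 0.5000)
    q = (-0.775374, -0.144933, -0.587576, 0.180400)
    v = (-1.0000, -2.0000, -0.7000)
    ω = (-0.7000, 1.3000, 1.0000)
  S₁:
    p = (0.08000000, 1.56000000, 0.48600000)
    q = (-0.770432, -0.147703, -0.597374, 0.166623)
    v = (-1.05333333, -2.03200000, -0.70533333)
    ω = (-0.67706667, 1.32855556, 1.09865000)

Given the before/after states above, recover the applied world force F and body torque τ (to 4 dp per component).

F = (-4.0000, -2.4000, -0.4000)
τ = (-0.0100, 0.1800, 0.1700)

Δω = ω₁−ω₀ = (0.02293333, 0.02855556, 0.09865000)
precession coupling = (-0.1820, -0.0770, -0.0273)
applied torque τ = (-0.0100, 0.1800, 0.1700)
v₁ − v₀ = (-0.05333333, -0.03200000, -0.00533333)
F = m·Δv/dt = (-4.0000, -2.4000, -0.4000)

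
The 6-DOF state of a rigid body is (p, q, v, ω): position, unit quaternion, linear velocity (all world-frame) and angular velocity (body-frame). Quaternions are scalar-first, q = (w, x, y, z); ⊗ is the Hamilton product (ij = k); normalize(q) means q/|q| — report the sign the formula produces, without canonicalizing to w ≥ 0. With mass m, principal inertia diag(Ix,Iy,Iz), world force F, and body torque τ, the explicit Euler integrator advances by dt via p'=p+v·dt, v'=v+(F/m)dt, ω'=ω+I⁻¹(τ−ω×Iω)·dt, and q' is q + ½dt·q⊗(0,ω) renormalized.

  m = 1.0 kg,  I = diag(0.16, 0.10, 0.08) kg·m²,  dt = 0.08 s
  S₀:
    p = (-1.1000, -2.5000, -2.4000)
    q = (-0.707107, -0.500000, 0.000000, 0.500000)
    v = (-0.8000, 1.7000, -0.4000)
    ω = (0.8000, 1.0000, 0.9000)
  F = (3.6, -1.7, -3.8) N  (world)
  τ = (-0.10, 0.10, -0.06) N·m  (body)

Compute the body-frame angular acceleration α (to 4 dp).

α = (-0.5125, 0.4240, -0.1500)

precession coupling ω×(Iω) = (-0.0180, 0.0576, -0.0480)
angular accel α = (-0.5125, 0.4240, -0.1500)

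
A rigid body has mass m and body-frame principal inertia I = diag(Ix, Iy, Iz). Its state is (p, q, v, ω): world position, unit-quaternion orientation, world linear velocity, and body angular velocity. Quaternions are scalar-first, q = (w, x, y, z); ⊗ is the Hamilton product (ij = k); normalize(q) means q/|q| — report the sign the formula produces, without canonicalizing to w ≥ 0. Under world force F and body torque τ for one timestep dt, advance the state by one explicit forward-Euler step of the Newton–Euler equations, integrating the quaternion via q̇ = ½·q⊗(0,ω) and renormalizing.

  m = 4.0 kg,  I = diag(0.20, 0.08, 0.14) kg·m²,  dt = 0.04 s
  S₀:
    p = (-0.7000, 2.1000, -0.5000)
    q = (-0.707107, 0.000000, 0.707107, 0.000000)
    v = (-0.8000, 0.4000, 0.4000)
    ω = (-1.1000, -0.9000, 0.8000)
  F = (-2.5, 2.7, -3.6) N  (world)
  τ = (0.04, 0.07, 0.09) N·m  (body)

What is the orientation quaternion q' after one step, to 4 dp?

Hamilton product q⊗(0,ω) = (0.6363963, 1.3435033, 0.6363963, 0.2121321)
q + ½dt·q⊗(0,ω), renormalized = (-0.6940, 0.0269, 0.7195, 0.0042)

q' = (-0.6940, 0.0269, 0.7195, 0.0042)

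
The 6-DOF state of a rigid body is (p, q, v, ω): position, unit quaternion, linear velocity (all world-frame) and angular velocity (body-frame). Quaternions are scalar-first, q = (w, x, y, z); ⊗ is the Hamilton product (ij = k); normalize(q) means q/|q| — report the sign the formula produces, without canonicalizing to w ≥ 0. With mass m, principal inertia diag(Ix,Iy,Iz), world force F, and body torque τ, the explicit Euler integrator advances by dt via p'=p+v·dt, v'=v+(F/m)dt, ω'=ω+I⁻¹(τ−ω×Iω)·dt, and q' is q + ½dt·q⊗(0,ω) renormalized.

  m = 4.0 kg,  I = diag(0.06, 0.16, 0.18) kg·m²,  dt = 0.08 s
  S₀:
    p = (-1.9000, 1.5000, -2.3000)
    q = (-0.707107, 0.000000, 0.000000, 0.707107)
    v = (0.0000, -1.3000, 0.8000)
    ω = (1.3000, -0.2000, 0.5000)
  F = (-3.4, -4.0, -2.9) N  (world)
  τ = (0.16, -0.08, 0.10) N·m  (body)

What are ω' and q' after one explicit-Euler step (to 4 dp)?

angular accel α = (2.7000, -0.0125, 0.7000)
ω' = ω + α·dt = (1.5160, -0.2010, 0.5560)
q⊗(0,ω) = (-0.3535535, -0.7778177, 1.0606605, -0.3535535)
q' = normalize(q + ½dt·q⊗(0,ω)) = (-0.7201, -0.0311, 0.0424, 0.6919)

ω' = (1.5160, -0.2010, 0.5560)
q' = (-0.7201, -0.0311, 0.0424, 0.6919)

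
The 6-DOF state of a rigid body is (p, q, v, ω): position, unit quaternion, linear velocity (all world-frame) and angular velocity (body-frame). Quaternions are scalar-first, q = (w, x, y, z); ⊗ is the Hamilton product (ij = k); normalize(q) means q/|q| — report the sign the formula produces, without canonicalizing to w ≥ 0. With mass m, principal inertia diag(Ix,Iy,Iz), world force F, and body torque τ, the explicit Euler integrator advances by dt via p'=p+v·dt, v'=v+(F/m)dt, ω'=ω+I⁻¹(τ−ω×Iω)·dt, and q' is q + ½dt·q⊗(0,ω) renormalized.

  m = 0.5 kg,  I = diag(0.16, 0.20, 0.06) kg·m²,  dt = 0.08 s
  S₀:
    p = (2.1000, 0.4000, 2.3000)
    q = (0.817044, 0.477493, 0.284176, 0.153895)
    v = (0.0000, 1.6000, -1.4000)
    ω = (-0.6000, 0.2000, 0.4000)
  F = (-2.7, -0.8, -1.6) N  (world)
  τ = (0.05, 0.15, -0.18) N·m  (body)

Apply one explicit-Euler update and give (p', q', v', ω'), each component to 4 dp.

ω×(Iω) gyroscopic = (-0.0112, -0.0240, -0.0048)
(τ − ω×Iω)/I = (0.3825, 0.8700, -2.9200)
new body rate ω' = (-0.5694, 0.2696, 0.1664)
q⊗(0,ω) = (0.1681026, -0.4073350, -0.1199254, 0.5928218)
q' = normalize(q + ½dt·q⊗(0,ω)) = (0.8234, 0.4610, 0.2793, 0.1775)
linear accel F/m = (-5.4000, -1.6000, -3.2000)
new position p' = (2.1000, 0.5280, 2.1880)
new velocity v' = (-0.4320, 1.4720, -1.6560)

p' = (2.1000, 0.5280, 2.1880)
q' = (0.8234, 0.4610, 0.2793, 0.1775)
v' = (-0.4320, 1.4720, -1.6560)
ω' = (-0.5694, 0.2696, 0.1664)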